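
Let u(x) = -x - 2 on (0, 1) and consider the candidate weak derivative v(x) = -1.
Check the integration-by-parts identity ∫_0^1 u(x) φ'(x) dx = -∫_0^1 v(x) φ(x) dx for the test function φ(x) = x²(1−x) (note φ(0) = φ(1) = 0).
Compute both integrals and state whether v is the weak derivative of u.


LHS = 1/12, RHS = 1/12. Yes, v = u' weakly.

u(x) = -x - 2, classical derivative u'(x) = -1.
φ(x) = x²(1−x), so φ'(x) = x*(2 - 3*x).
Note φ(0) = φ(1) = 0, so the boundary term u·φ vanishes.
LHS = ∫_0^1 u(x) φ'(x) dx = ∫_0^1 (3*x^3 + 4*x^2 - 4*x) dx. Term by term:
  ∫_0^1 3*x^3 dx = 3/4;  ∫_0^1 4*x^2 dx = 4/3;  ∫_0^1 -4*x dx = -2.
Sum: 3/4 + 4/3 − 2 = 1/12.
So LHS = 1/12.
∫_0^1 v(x) φ(x) dx = ∫_0^1 (x^3 - x^2) dx. Term by term:
  ∫_0^1 x^3 dx = 1/4;  ∫_0^1 -x^2 dx = -1/3.
Sum: 1/4 − 1/3 = -1/12.
So RHS = -∫_0^1 v(x) φ(x) dx = 1/12.
LHS = RHS, so the identity holds for this test φ.
Moreover u is smooth here and v(x) = u'(x) = -1 pointwise, so the identity holds for every test function. Hence v is the weak derivative of u.


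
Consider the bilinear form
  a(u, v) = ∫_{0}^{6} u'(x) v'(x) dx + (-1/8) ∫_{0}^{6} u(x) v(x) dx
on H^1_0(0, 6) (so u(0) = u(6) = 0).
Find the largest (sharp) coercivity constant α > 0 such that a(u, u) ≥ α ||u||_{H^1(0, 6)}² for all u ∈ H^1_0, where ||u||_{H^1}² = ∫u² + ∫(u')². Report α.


α = (-9/2 + π^2)/(π^2 + 36)

Coercivity of a(·,·) on H^1_0(0, 6) means a(u, u) ≥ α ||u||_{H^1}² for every u ∈ H^1_0.
The interval has length L = 6, and Poincaré/coercivity depend only on L. Here a(u, u) = ∫(u')² + (-1/8)·∫u².
Here c = -1/8 < 0 with |c| < (π/L)² = π^2/36, so coercivity still holds. The condition a(u,u) ≥ α||u||_{H^1}² reads (1−α)∫(u')² ≥ (α−c)∫u². Any admissible α is ≤ 1 (rapidly oscillating u have ∫u²/∫(u')² → 0), and α = 1 would force 0 ≥ (1−c)∫u², impossible since c < 1; so 1−α > 0. By the sharp Poincaré inequality on H^1_0 of an interval of length L, ∫(u')² ≥ (π/L)²∫u² with equality for the first sine mode sin(π(x−x₀)/L) (x₀ the left endpoint), so the inequality holds for all u iff (1−α)(π/L)² ≥ α − c, i.e. α ≤ ((π/L)² + c)/((π/L)² + 1) = (1 + c(L/π)²)/(1 + (L/π)²). (Direct route, valid since c ≤ 0: Poincaré gives c∫u² ≥ c(L/π)²∫(u')², so a(u,u) ≥ (1 + c(L/π)²)∫(u')², while ||u||_{H^1}² ≤ (1 + (L/π)²)∫(u')²; dividing yields the same α.) With (π/L)² = π^2/36 and c = -1/8, the largest admissible constant is α = ((π/L)² + c)/((π/L)² + 1).
Simplifying, α = (-9/2 + π^2)/(π^2 + 36).


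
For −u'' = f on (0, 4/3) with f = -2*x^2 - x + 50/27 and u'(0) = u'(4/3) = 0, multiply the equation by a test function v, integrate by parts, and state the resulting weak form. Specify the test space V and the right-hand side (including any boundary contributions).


V = H^1(0, 4/3) (no boundary constraint on v; u is determined up to an additive constant); weak form: ∫_0^4/3 u'v' dx = ∫_0^4/3 (-2*x^2 - x + 50/27) v dx for all v ∈ V.

Multiply both sides by a test function v and integrate from 0 to 4/3:
  ∫_0^4/3 −u''(x) v(x) dx = ∫_0^4/3 f(x) v(x) dx.
Integrate the LHS by parts once:
  ∫_0^4/3 −u'' v dx = −[u'(x) v(x)]_0^4/3 + ∫_0^4/3 u'(x) v'(x) dx.
Thus ∫_0^4/3 u'(x) v'(x) dx = ∫_0^4/3 f(x) v(x) dx + [u'(x) v(x)]_0^4/3.
Choose V so that boundary terms are either known or forced to vanish.
u has homogeneous Neumann: u'(0) = u'(4/3) = 0. So [u' v]_0^4/3 = 0·v(4/3) − 0·v(0) = 0 for any v; take V = H^1(0, 4/3).
Weak formulation: find u (satisfying any essential BC) such that ∫_0^4/3 u'(x) v'(x) dx = ∫_0^4/3 f v dx for all v ∈ V (homogeneous Neumann, so boundary terms vanish).
Substituting f(x) = -2*x^2 - x + 50/27, the right-hand side is ∫_0^4/3 (-2*x^2 - x + 50/27) v dx.
Compatibility check (pure Neumann): taking v ≡ 1 ∈ V gives 0 = ∫_0^4/3 f dx + (0) − (0), i.e. ∫_0^4/3 f dx must equal u'(0) − u'(4/3) = 0. Indeed ∫_0^4/3 (-2*x^2 - x + 50/27) dx = 0, so the data are compatible. The solution is then unique only up to an additive constant (fix it e.g. by requiring ∫_0^4/3 u dx = 0).


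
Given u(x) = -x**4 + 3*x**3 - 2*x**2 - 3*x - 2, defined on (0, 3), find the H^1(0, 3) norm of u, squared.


||u||_{H^1}^2 = 125367/140

The H^1 norm (squared) on an interval (0, L) is
  ||u||_{H^1}^2 = ∫_0^L u(x)^2 dx + ∫_0^L u'(x)^2 dx.
Compute u'(x) = -4*x**3 + 9*x**2 - 4*x - 3.
Then u(x)^2 = x**8 - 6*x**7 + 13*x**6 - 6*x**5 - 10*x**4 + 17*x**2 + 12*x + 4 and u'(x)^2 = 16*x**6 - 72*x**5 + 113*x**4 - 48*x**3 - 38*x**2 + 24*x + 9.
Integrate each monomial from 0 to 3 using ∫_0^3 c·x^n dx = c·3^(n+1)/(n+1):
  ∫_0^3 u(x)^2 dx = ∫_0^3 (x^8 - 6*x^7 + 13*x^6 - 6*x^5 - 10*x^4 + 17*x^2 + 12*x + 4) dx. Term by term:
    ∫_0^3 x^8 dx = 2187;  ∫_0^3 -6*x^7 dx = -19683/4;  ∫_0^3 13*x^6 dx = 28431/7;
    ∫_0^3 -6*x^5 dx = -729;  ∫_0^3 -10*x^4 dx = -486;  ∫_0^3 17*x^2 dx = 153;
    ∫_0^3 12*x dx = 54;  ∫_0^3 4 dx = 12.
  Sum: 2187 − 19683/4 + 28431/7 − 729 − 486 + 153 + 54 + 12 = 9291/28.
  ∫_0^3 u'(x)^2 dx = ∫_0^3 (16*x^6 - 72*x^5 + 113*x^4 - 48*x^3 - 38*x^2 + 24*x + 9) dx. Term by term:
    ∫_0^3 16*x^6 dx = 34992/7;  ∫_0^3 -72*x^5 dx = -8748;  ∫_0^3 113*x^4 dx = 27459/5;
    ∫_0^3 -48*x^3 dx = -972;  ∫_0^3 -38*x^2 dx = -342;  ∫_0^3 24*x dx = 108;
    ∫_0^3 9 dx = 27.
  Sum: 34992/7 − 8748 + 27459/5 − 972 − 342 + 108 + 27 = 19728/35.
Adding: ||u||_{H^1}^2 = 9291/28 + 19728/35 = 125367/140.


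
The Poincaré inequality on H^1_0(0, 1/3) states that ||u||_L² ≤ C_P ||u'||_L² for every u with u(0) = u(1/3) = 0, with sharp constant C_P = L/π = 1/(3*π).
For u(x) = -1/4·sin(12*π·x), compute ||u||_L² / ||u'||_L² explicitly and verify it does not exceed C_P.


||u||_L² / ||u'||_L² = 1/(12*π) < C_P = 1/(3*π).

u(x) = -1/4·sin(12*π·x), so u'(x) = -3*π*cos(12*π*x).
Writing u(x) = A·sin(kπx/L) with A = -1/4 and k = 4, use ∫_0^L sin²(kπx/L) dx = L/2 and ∫_0^L cos²(kπx/L) dx = L/2.
u² = 1/16·sin²(12*π·x) and (u')² = 9*π^2·cos²(12*π·x), and each of sin², cos² integrates to L/2 = 1/6 over (0, 1/3).
∫_0^1/3 u² dx = 1/96, so ||u||_L² = sqrt(6)/24.
∫_0^1/3 (u')² dx = 3*π^2/2, so ||u'||_L² = sqrt(6)*π/2.
Ratio ||u||_L² / ||u'||_L² = 1/(12*π).
Sharp Poincaré constant on H^1_0(0, 1/3) is C_P = L/π = 1/(3*π), achieved by sin(3*π·x).
This is the k = 4 harmonic; the ratio L/(kπ) is strictly less than C_P = L/π, consistent with the sharp inequality ||u||_L² ≤ C_P ||u'||_L².


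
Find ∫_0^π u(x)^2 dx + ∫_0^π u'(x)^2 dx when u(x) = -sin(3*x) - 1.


||u||_{H^1(0,π)}^2 = 4/3 + 6*π

u'(x) = -3*cos(3*x).
Expand u² and (u')² and integrate term by term on (0, π), using: for integers n ≥ 1, ∫_0^π sin²(nx) dx = ∫_0^π cos²(nx) dx = π/2; for n ≠ n', ∫_0^π sin(nx)sin(n'x) dx = ∫_0^π cos(nx)cos(n'x) dx = 0; and by product-to-sum, ∫_0^π sin(nx)cos(n'x) dx = ½∫_0^π [sin((n+n')x) + sin((n−n')x)] dx, which is 0 when n+n' is even and 2n/(n²−n'²) when n+n' is odd (it need not vanish on (0, π)). For the constant mode: ∫_0^π 1 dx = π, ∫_0^π cos(nx) dx = 0, ∫_0^π sin(nx) dx = (1−(−1)^n)/n.
  u² squared terms: (-1)²·∫1 dx = 1·π = π;  (-1)²·∫sin(3x)² dx = 1·π/2 = π/2.
  u² cross terms: 2·(-1)·(-1)·∫1·sin(3x) dx = 2·(2/3) = 4/3.
  So ∫_0^π u² dx = π + π/2 + 4/3 = 4/3 + 3*π/2.
  (u')² squared terms: (-3)²·∫cos(3x)² dx = 9·π/2 = 9*π/2.
  So ∫_0^π (u')² dx = 9*π/2.
||u||_{H^1}^2 = (4/3 + 3*π/2) + (9*π/2) = 4/3 + 6*π.


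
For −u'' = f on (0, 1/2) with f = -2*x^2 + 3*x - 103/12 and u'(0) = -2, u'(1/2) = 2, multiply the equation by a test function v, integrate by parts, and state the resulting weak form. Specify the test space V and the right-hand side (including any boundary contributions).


V = H^1(0, 1/2) (v unrestricted at boundary; u is determined up to an additive constant); weak form: ∫_0^1/2 u'v' dx = ∫_0^1/2 (-2*x^2 + 3*x - 103/12) v dx + 2·v(1/2) + 2·v(0) for all v ∈ V.

Multiply both sides by a test function v and integrate from 0 to 1/2:
  ∫_0^1/2 −u''(x) v(x) dx = ∫_0^1/2 f(x) v(x) dx.
Integrate the LHS by parts once:
  ∫_0^1/2 −u'' v dx = −[u'(x) v(x)]_0^1/2 + ∫_0^1/2 u'(x) v'(x) dx.
Thus ∫_0^1/2 u'(x) v'(x) dx = ∫_0^1/2 f(x) v(x) dx + [u'(x) v(x)]_0^1/2.
Choose V so that boundary terms are either known or forced to vanish.
u has inhomogeneous Neumann u'(0) = -2, u'(1/2) = 2. [u' v]_0^1/2 = (2)·v(1/2) − (-2)·v(0) = 2·v(1/2) + 2·v(0). Take V = H^1(0, 1/2); boundary term becomes part of RHS.
Weak formulation: find u (satisfying any essential BC) such that ∫_0^1/2 u'(x) v'(x) dx = ∫_0^1/2 f v dx + 2·v(1/2) + 2·v(0) for all v ∈ V (Neumann data are natural BCs: they enter the RHS as boundary terms).
Substituting f(x) = -2*x^2 + 3*x - 103/12, the right-hand side is ∫_0^1/2 (-2*x^2 + 3*x - 103/12) v dx + 2·v(1/2) + 2·v(0).
Compatibility check (pure Neumann): taking v ≡ 1 ∈ V gives 0 = ∫_0^1/2 f dx + (2) − (-2), i.e. ∫_0^1/2 f dx must equal u'(0) − u'(1/2) = -4. Indeed ∫_0^1/2 (-2*x^2 + 3*x - 103/12) dx = -4, so the data are compatible. The solution is then unique only up to an additive constant (fix it e.g. by requiring ∫_0^1/2 u dx = 0).


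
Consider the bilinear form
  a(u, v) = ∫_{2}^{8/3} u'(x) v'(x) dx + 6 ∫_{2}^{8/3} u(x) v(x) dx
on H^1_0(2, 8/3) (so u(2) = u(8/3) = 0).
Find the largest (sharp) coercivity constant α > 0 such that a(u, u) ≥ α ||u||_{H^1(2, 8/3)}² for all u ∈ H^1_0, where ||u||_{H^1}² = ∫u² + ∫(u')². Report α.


α = 1

Coercivity of a(·,·) on H^1_0(2, 8/3) means a(u, u) ≥ α ||u||_{H^1}² for every u ∈ H^1_0.
The interval has length L = 2/3, and Poincaré/coercivity depend only on L. Here a(u, u) = ∫(u')² + (6)·∫u².
Here c = 6 ≥ 1, so a(u,u) = ∫(u')² + c∫u² ≥ ∫(u')² + ∫u² = ||u||_{H^1}², i.e. α = 1 works. No larger α is possible: a(u,u) ≥ α||u||_{H^1}² means (1−α)∫(u')² ≥ (α−c)∫u², and for the modes u_n = sin(nπ(x−x₀)/L) (x₀ the left endpoint) one has ∫u_n²/∫(u_n')² = (L/(nπ))² → 0, so a(u_n,u_n)/||u_n||_{H^1}² → 1. Hence the optimal constant is α = 1.
Therefore α = 1.


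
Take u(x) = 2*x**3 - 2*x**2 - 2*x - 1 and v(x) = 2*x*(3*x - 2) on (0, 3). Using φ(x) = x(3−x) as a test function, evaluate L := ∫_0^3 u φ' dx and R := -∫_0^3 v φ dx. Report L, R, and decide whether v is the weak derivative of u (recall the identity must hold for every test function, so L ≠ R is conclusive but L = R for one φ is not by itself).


LHS = -369/10, RHS = -459/10. No, v is not the weak derivative of u.

u(x) = 2*x**3 - 2*x**2 - 2*x - 1, classical derivative u'(x) = 6*x**2 - 4*x - 2.
φ(x) = x(3−x), so φ'(x) = 3 - 2*x.
Note φ(0) = φ(3) = 0, so the boundary term u·φ vanishes.
LHS = ∫_0^3 u(x) φ'(x) dx = ∫_0^3 (-4*x^4 + 10*x^3 - 2*x^2 - 4*x - 3) dx. Term by term:
  ∫_0^3 -4*x^4 dx = -972/5;  ∫_0^3 10*x^3 dx = 405/2;  ∫_0^3 -2*x^2 dx = -18;
  ∫_0^3 -4*x dx = -18;  ∫_0^3 -3 dx = -9.
Sum: -972/5 + 405/2 − 18 − 18 − 9 = -369/10.
So LHS = -369/10.
∫_0^3 v(x) φ(x) dx = ∫_0^3 (-6*x^4 + 22*x^3 - 12*x^2) dx. Term by term:
  ∫_0^3 -6*x^4 dx = -1458/5;  ∫_0^3 22*x^3 dx = 891/2;  ∫_0^3 -12*x^2 dx = -108.
Sum: -1458/5 + 891/2 − 108 = 459/10.
So RHS = -∫_0^3 v(x) φ(x) dx = -459/10.
LHS − RHS = 9 ≠ 0, so the identity fails.
(For a valid weak derivative the identity must hold for EVERY test function, in particular this one. The failure shows v is NOT the weak derivative of u.)
Correct weak derivative would be u'(x) = 6*x**2 - 4*x - 2.


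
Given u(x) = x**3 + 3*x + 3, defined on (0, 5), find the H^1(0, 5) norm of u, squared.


||u||_{H^1}^2 = 320785/14

The H^1 norm (squared) on an interval (0, L) is
  ||u||_{H^1}^2 = ∫_0^L u(x)^2 dx + ∫_0^L u'(x)^2 dx.
Compute u'(x) = 3*x**2 + 3.
Then u(x)^2 = x**6 + 6*x**4 + 6*x**3 + 9*x**2 + 18*x + 9 and u'(x)^2 = 9*x**4 + 18*x**2 + 9.
Integrate each monomial from 0 to 5 using ∫_0^5 c·x^n dx = c·5^(n+1)/(n+1):
  ∫_0^5 u(x)^2 dx = ∫_0^5 (x^6 + 6*x^4 + 6*x^3 + 9*x^2 + 18*x + 9) dx. Term by term:
    ∫_0^5 x^6 dx = 78125/7;  ∫_0^5 6*x^4 dx = 3750;  ∫_0^5 6*x^3 dx = 1875/2;
    ∫_0^5 9*x^2 dx = 375;  ∫_0^5 18*x dx = 225;  ∫_0^5 9 dx = 45.
  Sum: 78125/7 + 3750 + 1875/2 + 375 + 225 + 45 = 230905/14.
  ∫_0^5 u'(x)^2 dx = ∫_0^5 (9*x^4 + 18*x^2 + 9) dx. Term by term:
    ∫_0^5 9*x^4 dx = 5625;  ∫_0^5 18*x^2 dx = 750;  ∫_0^5 9 dx = 45.
  Sum: 5625 + 750 + 45 = 6420.
Adding: ||u||_{H^1}^2 = 230905/14 + 6420 = 320785/14.


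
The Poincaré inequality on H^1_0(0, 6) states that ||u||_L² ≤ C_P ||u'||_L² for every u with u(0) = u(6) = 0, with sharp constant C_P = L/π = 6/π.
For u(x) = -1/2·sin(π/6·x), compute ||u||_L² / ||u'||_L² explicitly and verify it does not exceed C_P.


||u||_L² / ||u'||_L² = 6/π = C_P.

u(x) = -1/2·sin(π/6·x), so u'(x) = -π*cos(π*x/6)/12.
Writing u(x) = A·sin(kπx/L) with A = -1/2 and k = 1, use ∫_0^L sin²(kπx/L) dx = L/2 and ∫_0^L cos²(kπx/L) dx = L/2.
u² = 1/4·sin²(π/6·x) and (u')² = π^2/144·cos²(π/6·x), and each of sin², cos² integrates to L/2 = 3 over (0, 6).
∫_0^6 u² dx = 3/4, so ||u||_L² = sqrt(3)/2.
∫_0^6 (u')² dx = π^2/48, so ||u'||_L² = sqrt(3)*π/12.
Ratio ||u||_L² / ||u'||_L² = 6/π.
Sharp Poincaré constant on H^1_0(0, 6) is C_P = L/π = 6/π, achieved by sin(π/6·x).
This is the k = 1 eigenfunction (up to amplitude), so the ratio equals the sharp Poincaré constant exactly.


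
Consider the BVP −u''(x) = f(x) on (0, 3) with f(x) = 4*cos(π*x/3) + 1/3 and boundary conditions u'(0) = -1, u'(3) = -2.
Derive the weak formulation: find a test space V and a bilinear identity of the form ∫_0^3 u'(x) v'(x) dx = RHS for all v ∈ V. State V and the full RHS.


V = H^1(0, 3) (v unrestricted at boundary; u is determined up to an additive constant); weak form: ∫_0^3 u'v' dx = ∫_0^3 (4*cos(π*x/3) + 1/3) v dx − 2·v(3) + v(0) for all v ∈ V.

Multiply both sides by a test function v and integrate from 0 to 3:
  ∫_0^3 −u''(x) v(x) dx = ∫_0^3 f(x) v(x) dx.
Integrate the LHS by parts once:
  ∫_0^3 −u'' v dx = −[u'(x) v(x)]_0^3 + ∫_0^3 u'(x) v'(x) dx.
Thus ∫_0^3 u'(x) v'(x) dx = ∫_0^3 f(x) v(x) dx + [u'(x) v(x)]_0^3.
Choose V so that boundary terms are either known or forced to vanish.
u has inhomogeneous Neumann u'(0) = -1, u'(3) = -2. [u' v]_0^3 = (-2)·v(3) − (-1)·v(0) = − 2·v(3) + v(0). Take V = H^1(0, 3); boundary term becomes part of RHS.
Weak formulation: find u (satisfying any essential BC) such that ∫_0^3 u'(x) v'(x) dx = ∫_0^3 f v dx − 2·v(3) + v(0) for all v ∈ V (Neumann data are natural BCs: they enter the RHS as boundary terms).
Substituting f(x) = 4*cos(π*x/3) + 1/3, the right-hand side is ∫_0^3 (4*cos(π*x/3) + 1/3) v dx − 2·v(3) + v(0).
Compatibility check (pure Neumann): taking v ≡ 1 ∈ V gives 0 = ∫_0^3 f dx + (-2) − (-1), i.e. ∫_0^3 f dx must equal u'(0) − u'(3) = 1. Indeed ∫_0^3 (4*cos(π*x/3) + 1/3) dx = 1, so the data are compatible. The solution is then unique only up to an additive constant (fix it e.g. by requiring ∫_0^3 u dx = 0).


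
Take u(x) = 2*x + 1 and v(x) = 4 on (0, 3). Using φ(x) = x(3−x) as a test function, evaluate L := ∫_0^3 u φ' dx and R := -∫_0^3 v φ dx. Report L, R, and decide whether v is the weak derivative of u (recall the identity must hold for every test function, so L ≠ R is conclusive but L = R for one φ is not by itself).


LHS = -9, RHS = -18. No, v is not the weak derivative of u.

u(x) = 2*x + 1, classical derivative u'(x) = 2.
φ(x) = x(3−x), so φ'(x) = 3 - 2*x.
Note φ(0) = φ(3) = 0, so the boundary term u·φ vanishes.
LHS = ∫_0^3 u(x) φ'(x) dx = ∫_0^3 (-4*x^2 + 4*x + 3) dx. Term by term:
  ∫_0^3 -4*x^2 dx = -36;  ∫_0^3 4*x dx = 18;  ∫_0^3 3 dx = 9.
Sum: -36 + 18 + 9 = -9.
So LHS = -9.
∫_0^3 v(x) φ(x) dx = ∫_0^3 (-4*x^2 + 12*x) dx. Term by term:
  ∫_0^3 -4*x^2 dx = -36;  ∫_0^3 12*x dx = 54.
Sum: -36 + 54 = 18.
So RHS = -∫_0^3 v(x) φ(x) dx = -18.
LHS − RHS = 9 ≠ 0, so the identity fails.
(For a valid weak derivative the identity must hold for EVERY test function, in particular this one. The failure shows v is NOT the weak derivative of u.)
Correct weak derivative would be u'(x) = 2.


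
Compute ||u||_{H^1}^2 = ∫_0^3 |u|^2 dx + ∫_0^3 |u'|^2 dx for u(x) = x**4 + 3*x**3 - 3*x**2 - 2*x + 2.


||u||_{H^1}^2 = 2627841/140

The H^1 norm (squared) on an interval (0, L) is
  ||u||_{H^1}^2 = ∫_0^L u(x)^2 dx + ∫_0^L u'(x)^2 dx.
Compute u'(x) = 4*x**3 + 9*x**2 - 6*x - 2.
Then u(x)^2 = x**8 + 6*x**7 + 3*x**6 - 22*x**5 + x**4 + 24*x**3 - 8*x**2 - 8*x + 4 and u'(x)^2 = 16*x**6 + 72*x**5 + 33*x**4 - 124*x**3 + 24*x + 4.
Integrate each monomial from 0 to 3 using ∫_0^3 c·x^n dx = c·3^(n+1)/(n+1):
  ∫_0^3 u(x)^2 dx = ∫_0^3 (x^8 + 6*x^7 + 3*x^6 - 22*x^5 + x^4 + 24*x^3 - 8*x^2 - 8*x + 4) dx. Term by term:
    ∫_0^3 x^8 dx = 2187;  ∫_0^3 6*x^7 dx = 19683/4;  ∫_0^3 3*x^6 dx = 6561/7;
    ∫_0^3 -22*x^5 dx = -2673;  ∫_0^3 x^4 dx = 243/5;  ∫_0^3 24*x^3 dx = 486;
    ∫_0^3 -8*x^2 dx = -72;  ∫_0^3 -8*x dx = -36;  ∫_0^3 4 dx = 12.
  Sum: 2187 + 19683/4 + 6561/7 − 2673 + 243/5 + 486 − 72 − 36 + 12 = 813489/140.
  ∫_0^3 u'(x)^2 dx = ∫_0^3 (16*x^6 + 72*x^5 + 33*x^4 - 124*x^3 + 24*x + 4) dx. Term by term:
    ∫_0^3 16*x^6 dx = 34992/7;  ∫_0^3 72*x^5 dx = 8748;  ∫_0^3 33*x^4 dx = 8019/5;
    ∫_0^3 -124*x^3 dx = -2511;  ∫_0^3 24*x dx = 108;  ∫_0^3 4 dx = 12.
  Sum: 34992/7 + 8748 + 8019/5 − 2511 + 108 + 12 = 453588/35.
Adding: ||u||_{H^1}^2 = 813489/140 + 453588/35 = 2627841/140.


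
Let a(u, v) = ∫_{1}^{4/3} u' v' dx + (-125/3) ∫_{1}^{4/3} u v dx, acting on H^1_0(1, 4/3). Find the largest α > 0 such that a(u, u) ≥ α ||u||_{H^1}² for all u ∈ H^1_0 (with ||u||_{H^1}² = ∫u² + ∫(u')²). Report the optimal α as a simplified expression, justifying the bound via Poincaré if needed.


α = (-125 + 27*π^2)/(3*(1 + 9*π^2))

Coercivity of a(·,·) on H^1_0(1, 4/3) means a(u, u) ≥ α ||u||_{H^1}² for every u ∈ H^1_0.
The interval has length L = 1/3, and Poincaré/coercivity depend only on L. Here a(u, u) = ∫(u')² + (-125/3)·∫u².
Here c = -125/3 < 0 with |c| < (π/L)² = 9*π^2, so coercivity still holds. The condition a(u,u) ≥ α||u||_{H^1}² reads (1−α)∫(u')² ≥ (α−c)∫u². Any admissible α is ≤ 1 (rapidly oscillating u have ∫u²/∫(u')² → 0), and α = 1 would force 0 ≥ (1−c)∫u², impossible since c < 1; so 1−α > 0. By the sharp Poincaré inequality on H^1_0 of an interval of length L, ∫(u')² ≥ (π/L)²∫u² with equality for the first sine mode sin(π(x−x₀)/L) (x₀ the left endpoint), so the inequality holds for all u iff (1−α)(π/L)² ≥ α − c, i.e. α ≤ ((π/L)² + c)/((π/L)² + 1) = (1 + c(L/π)²)/(1 + (L/π)²). (Direct route, valid since c ≤ 0: Poincaré gives c∫u² ≥ c(L/π)²∫(u')², so a(u,u) ≥ (1 + c(L/π)²)∫(u')², while ||u||_{H^1}² ≤ (1 + (L/π)²)∫(u')²; dividing yields the same α.) With (π/L)² = 9*π^2 and c = -125/3, the largest admissible constant is α = ((π/L)² + c)/((π/L)² + 1).
Simplifying, α = (-125 + 27*π^2)/(3*(1 + 9*π^2)).


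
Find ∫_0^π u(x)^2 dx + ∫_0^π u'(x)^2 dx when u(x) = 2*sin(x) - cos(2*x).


||u||_{H^1(0,π)}^2 = 40/3 + 13*π/2

u'(x) = 2*sin(2*x) + 2*cos(x).
Expand u² and (u')² and integrate term by term on (0, π), using: for integers n ≥ 1, ∫_0^π sin²(nx) dx = ∫_0^π cos²(nx) dx = π/2; for n ≠ n', ∫_0^π sin(nx)sin(n'x) dx = ∫_0^π cos(nx)cos(n'x) dx = 0; and by product-to-sum, ∫_0^π sin(nx)cos(n'x) dx = ½∫_0^π [sin((n+n')x) + sin((n−n')x)] dx, which is 0 when n+n' is even and 2n/(n²−n'²) when n+n' is odd (it need not vanish on (0, π)).
  u² squared terms: (-1)²·∫cos(2x)² dx = 1·π/2 = π/2;  (2)²·∫sin(x)² dx = 4·π/2 = 2*π.
  u² cross terms: 2·(-1)·(2)·∫cos(2x)·sin(x) dx = -4·(-2/3) = 8/3.
  So ∫_0^π u² dx = π/2 + 2*π + 8/3 = 8/3 + 5*π/2.
  (u')² squared terms: (2)²·∫cos(x)² dx = 4·π/2 = 2*π;  (2)²·∫sin(2x)² dx = 4·π/2 = 2*π.
  (u')² cross terms: 2·(2)·(2)·∫cos(x)·sin(2x) dx = 8·(4/3) = 32/3.
  So ∫_0^π (u')² dx = 2*π + 2*π + 32/3 = 32/3 + 4*π.
||u||_{H^1}^2 = (8/3 + 5*π/2) + (32/3 + 4*π) = 40/3 + 13*π/2.


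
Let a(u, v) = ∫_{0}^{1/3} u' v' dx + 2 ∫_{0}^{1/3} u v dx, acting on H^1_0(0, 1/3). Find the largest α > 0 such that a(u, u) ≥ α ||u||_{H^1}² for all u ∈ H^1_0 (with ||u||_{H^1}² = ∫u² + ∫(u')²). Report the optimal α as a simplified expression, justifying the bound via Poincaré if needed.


α = 1

Coercivity of a(·,·) on H^1_0(0, 1/3) means a(u, u) ≥ α ||u||_{H^1}² for every u ∈ H^1_0.
The interval has length L = 1/3, and Poincaré/coercivity depend only on L. Here a(u, u) = ∫(u')² + (2)·∫u².
Here c = 2 ≥ 1, so a(u,u) = ∫(u')² + c∫u² ≥ ∫(u')² + ∫u² = ||u||_{H^1}², i.e. α = 1 works. No larger α is possible: a(u,u) ≥ α||u||_{H^1}² means (1−α)∫(u')² ≥ (α−c)∫u², and for the modes u_n = sin(nπ(x−x₀)/L) (x₀ the left endpoint) one has ∫u_n²/∫(u_n')² = (L/(nπ))² → 0, so a(u_n,u_n)/||u_n||_{H^1}² → 1. Hence the optimal constant is α = 1.
Therefore α = 1.


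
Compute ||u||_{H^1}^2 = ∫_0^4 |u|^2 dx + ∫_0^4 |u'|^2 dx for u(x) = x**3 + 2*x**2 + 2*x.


||u||_{H^1}^2 = 1199888/105

The H^1 norm (squared) on an interval (0, L) is
  ||u||_{H^1}^2 = ∫_0^L u(x)^2 dx + ∫_0^L u'(x)^2 dx.
Compute u'(x) = 3*x**2 + 4*x + 2.
Then u(x)^2 = x**6 + 4*x**5 + 8*x**4 + 8*x**3 + 4*x**2 and u'(x)^2 = 9*x**4 + 24*x**3 + 28*x**2 + 16*x + 4.
Integrate each monomial from 0 to 4 using ∫_0^4 c·x^n dx = c·4^(n+1)/(n+1):
  ∫_0^4 u(x)^2 dx = ∫_0^4 (x^6 + 4*x^5 + 8*x^4 + 8*x^3 + 4*x^2) dx. Term by term:
    ∫_0^4 x^6 dx = 16384/7;  ∫_0^4 4*x^5 dx = 8192/3;  ∫_0^4 8*x^4 dx = 8192/5;
    ∫_0^4 8*x^3 dx = 512;  ∫_0^4 4*x^2 dx = 256/3.
  Sum: 16384/7 + 8192/3 + 8192/5 + 512 + 256/3 = 255744/35.
  ∫_0^4 u'(x)^2 dx = ∫_0^4 (9*x^4 + 24*x^3 + 28*x^2 + 16*x + 4) dx. Term by term:
    ∫_0^4 9*x^4 dx = 9216/5;  ∫_0^4 24*x^3 dx = 1536;  ∫_0^4 28*x^2 dx = 1792/3;
    ∫_0^4 16*x dx = 128;  ∫_0^4 4 dx = 16.
  Sum: 9216/5 + 1536 + 1792/3 + 128 + 16 = 61808/15.
Adding: ||u||_{H^1}^2 = 255744/35 + 61808/15 = 1199888/105.


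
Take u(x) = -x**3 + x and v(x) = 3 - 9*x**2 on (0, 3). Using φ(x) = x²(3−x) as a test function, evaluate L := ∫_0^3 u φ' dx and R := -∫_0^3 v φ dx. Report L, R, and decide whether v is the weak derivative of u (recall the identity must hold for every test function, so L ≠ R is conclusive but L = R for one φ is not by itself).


LHS = 1323/20, RHS = 3969/20. No, v is not the weak derivative of u.

u(x) = -x**3 + x, classical derivative u'(x) = 1 - 3*x**2.
φ(x) = x²(3−x), so φ'(x) = 3*x*(2 - x).
Note φ(0) = φ(3) = 0, so the boundary term u·φ vanishes.
LHS = ∫_0^3 u(x) φ'(x) dx = ∫_0^3 (3*x^5 - 6*x^4 - 3*x^3 + 6*x^2) dx. Term by term:
  ∫_0^3 3*x^5 dx = 729/2;  ∫_0^3 -6*x^4 dx = -1458/5;  ∫_0^3 -3*x^3 dx = -243/4;
  ∫_0^3 6*x^2 dx = 54.
Sum: 729/2 − 1458/5 − 243/4 + 54 = 1323/20.
So LHS = 1323/20.
∫_0^3 v(x) φ(x) dx = ∫_0^3 (9*x^5 - 27*x^4 - 3*x^3 + 9*x^2) dx. Term by term:
  ∫_0^3 9*x^5 dx = 2187/2;  ∫_0^3 -27*x^4 dx = -6561/5;  ∫_0^3 -3*x^3 dx = -243/4;
  ∫_0^3 9*x^2 dx = 81.
Sum: 2187/2 − 6561/5 − 243/4 + 81 = -3969/20.
So RHS = -∫_0^3 v(x) φ(x) dx = 3969/20.
LHS − RHS = -1323/10 ≠ 0, so the identity fails.
(For a valid weak derivative the identity must hold for EVERY test function, in particular this one. The failure shows v is NOT the weak derivative of u.)
Correct weak derivative would be u'(x) = 1 - 3*x**2.


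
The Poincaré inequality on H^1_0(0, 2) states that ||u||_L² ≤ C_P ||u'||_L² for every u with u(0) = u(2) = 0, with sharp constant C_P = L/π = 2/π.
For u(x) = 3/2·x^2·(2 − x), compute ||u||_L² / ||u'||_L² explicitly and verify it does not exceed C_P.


||u||_L² / ||u'||_L² = sqrt(14)/7 < C_P = 2/π.

u(x) = 3/2·x^2·(2 − x), so u'(x) = 3*x*(4 - 3*x)/2.
u(x) = 3/2·x^2·(2 − x) vanishes at x = 0 and x = 2, so u ∈ H^1_0(0, 2). Differentiate via the product rule and integrate the resulting polynomials term by term.
  ∫_0^2 u² dx = ∫_0^2 (9*x^6/4 - 9*x^5 + 9*x^4) dx. Term by term:
    ∫_0^2 9*x^6/4 dx = 288/7;  ∫_0^2 -9*x^5 dx = -96;  ∫_0^2 9*x^4 dx = 288/5.
  Sum: 288/7 − 96 + 288/5 = 96/35.
  ∫_0^2 (u')² dx = ∫_0^2 (81*x^4/4 - 54*x^3 + 36*x^2) dx. Term by term:
    ∫_0^2 81*x^4/4 dx = 648/5;  ∫_0^2 -54*x^3 dx = -216;  ∫_0^2 36*x^2 dx = 96.
  Sum: 648/5 − 216 + 96 = 48/5.
∫_0^2 u² dx = 96/35, so ||u||_L² = 4*sqrt(210)/35.
∫_0^2 (u')² dx = 48/5, so ||u'||_L² = 4*sqrt(15)/5.
Ratio ||u||_L² / ||u'||_L² = sqrt(14)/7.
Sharp Poincaré constant on H^1_0(0, 2) is C_P = L/π = 2/π, achieved by sin(π/2·x).
A polynomial bump cannot attain the sharp Poincaré constant (only the first sine eigenfunction does), so the ratio is strictly less than C_P, consistent with ||u||_L² ≤ C_P ||u'||_L².


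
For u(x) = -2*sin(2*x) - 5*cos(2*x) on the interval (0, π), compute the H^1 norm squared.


||u||_{H^1(0,π)}^2 = 145*π/2

u'(x) = 10*sin(2*x) - 4*cos(2*x).
Expand u² and (u')² and integrate term by term on (0, π), using: for integers n ≥ 1, ∫_0^π sin²(nx) dx = ∫_0^π cos²(nx) dx = π/2; for n ≠ n', ∫_0^π sin(nx)sin(n'x) dx = ∫_0^π cos(nx)cos(n'x) dx = 0; and by product-to-sum, ∫_0^π sin(nx)cos(n'x) dx = ½∫_0^π [sin((n+n')x) + sin((n−n')x)] dx, which is 0 when n+n' is even and 2n/(n²−n'²) when n+n' is odd (it need not vanish on (0, π)).
  u² squared terms: (-5)²·∫cos(2x)² dx = 25·π/2 = 25*π/2;  (-2)²·∫sin(2x)² dx = 4·π/2 = 2*π.
  u² cross terms: 2·(-5)·(-2)·∫cos(2x)·sin(2x) dx = 20·(0) = 0.
  So ∫_0^π u² dx = 25*π/2 + 2*π + 0 = 29*π/2.
  (u')² squared terms: (-4)²·∫cos(2x)² dx = 16·π/2 = 8*π;  (10)²·∫sin(2x)² dx = 100·π/2 = 50*π.
  (u')² cross terms: 2·(-4)·(10)·∫cos(2x)·sin(2x) dx = -80·(0) = 0.
  So ∫_0^π (u')² dx = 8*π + 50*π + 0 = 58*π.
||u||_{H^1}^2 = (29*π/2) + (58*π) = 145*π/2.


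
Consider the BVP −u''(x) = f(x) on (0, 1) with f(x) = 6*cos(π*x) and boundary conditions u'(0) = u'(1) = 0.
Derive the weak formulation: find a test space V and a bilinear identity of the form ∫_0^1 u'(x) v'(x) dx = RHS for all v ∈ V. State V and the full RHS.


V = H^1(0, 1) (no boundary constraint on v; u is determined up to an additive constant); weak form: ∫_0^1 u'v' dx = ∫_0^1 (6*cos(π*x)) v dx for all v ∈ V.

Multiply both sides by a test function v and integrate from 0 to 1:
  ∫_0^1 −u''(x) v(x) dx = ∫_0^1 f(x) v(x) dx.
Integrate the LHS by parts once:
  ∫_0^1 −u'' v dx = −[u'(x) v(x)]_0^1 + ∫_0^1 u'(x) v'(x) dx.
Thus ∫_0^1 u'(x) v'(x) dx = ∫_0^1 f(x) v(x) dx + [u'(x) v(x)]_0^1.
Choose V so that boundary terms are either known or forced to vanish.
u has homogeneous Neumann: u'(0) = u'(1) = 0. So [u' v]_0^1 = 0·v(1) − 0·v(0) = 0 for any v; take V = H^1(0, 1).
Weak formulation: find u (satisfying any essential BC) such that ∫_0^1 u'(x) v'(x) dx = ∫_0^1 f v dx for all v ∈ V (homogeneous Neumann, so boundary terms vanish).
Substituting f(x) = 6*cos(π*x), the right-hand side is ∫_0^1 (6*cos(π*x)) v dx.
Compatibility check (pure Neumann): taking v ≡ 1 ∈ V gives 0 = ∫_0^1 f dx + (0) − (0), i.e. ∫_0^1 f dx must equal u'(0) − u'(1) = 0. Indeed ∫_0^1 (6*cos(π*x)) dx = 0, so the data are compatible. The solution is then unique only up to an additive constant (fix it e.g. by requiring ∫_0^1 u dx = 0).


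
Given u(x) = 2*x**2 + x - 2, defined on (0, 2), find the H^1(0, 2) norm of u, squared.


||u||_{H^1}^2 = 418/5

The H^1 norm (squared) on an interval (0, L) is
  ||u||_{H^1}^2 = ∫_0^L u(x)^2 dx + ∫_0^L u'(x)^2 dx.
Compute u'(x) = 4*x + 1.
Then u(x)^2 = 4*x**4 + 4*x**3 - 7*x**2 - 4*x + 4 and u'(x)^2 = 16*x**2 + 8*x + 1.
Integrate each monomial from 0 to 2 using ∫_0^2 c·x^n dx = c·2^(n+1)/(n+1):
  ∫_0^2 u(x)^2 dx = ∫_0^2 (4*x^4 + 4*x^3 - 7*x^2 - 4*x + 4) dx. Term by term:
    ∫_0^2 4*x^4 dx = 128/5;  ∫_0^2 4*x^3 dx = 16;  ∫_0^2 -7*x^2 dx = -56/3;
    ∫_0^2 -4*x dx = -8;  ∫_0^2 4 dx = 8.
  Sum: 128/5 + 16 − 56/3 − 8 + 8 = 344/15.
  ∫_0^2 u'(x)^2 dx = ∫_0^2 (16*x^2 + 8*x + 1) dx. Term by term:
    ∫_0^2 16*x^2 dx = 128/3;  ∫_0^2 8*x dx = 16;  ∫_0^2 1 dx = 2.
  Sum: 128/3 + 16 + 2 = 182/3.
Adding: ||u||_{H^1}^2 = 344/15 + 182/3 = 418/5.


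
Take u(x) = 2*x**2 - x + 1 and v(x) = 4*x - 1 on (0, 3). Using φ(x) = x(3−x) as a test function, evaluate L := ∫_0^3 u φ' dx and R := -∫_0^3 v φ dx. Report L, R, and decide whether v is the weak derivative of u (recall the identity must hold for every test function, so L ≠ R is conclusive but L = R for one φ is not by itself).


LHS = -45/2, RHS = -45/2. Yes, v = u' weakly.

u(x) = 2*x**2 - x + 1, classical derivative u'(x) = 4*x - 1.
φ(x) = x(3−x), so φ'(x) = 3 - 2*x.
Note φ(0) = φ(3) = 0, so the boundary term u·φ vanishes.
LHS = ∫_0^3 u(x) φ'(x) dx = ∫_0^3 (-4*x^3 + 8*x^2 - 5*x + 3) dx. Term by term:
  ∫_0^3 -4*x^3 dx = -81;  ∫_0^3 8*x^2 dx = 72;  ∫_0^3 -5*x dx = -45/2;
  ∫_0^3 3 dx = 9.
Sum: -81 + 72 − 45/2 + 9 = -45/2.
So LHS = -45/2.
∫_0^3 v(x) φ(x) dx = ∫_0^3 (-4*x^3 + 13*x^2 - 3*x) dx. Term by term:
  ∫_0^3 -4*x^3 dx = -81;  ∫_0^3 13*x^2 dx = 117;  ∫_0^3 -3*x dx = -27/2.
Sum: -81 + 117 − 27/2 = 45/2.
So RHS = -∫_0^3 v(x) φ(x) dx = -45/2.
LHS = RHS, so the identity holds for this test φ.
Moreover u is smooth here and v(x) = u'(x) = 4*x - 1 pointwise, so the identity holds for every test function. Hence v is the weak derivative of u.


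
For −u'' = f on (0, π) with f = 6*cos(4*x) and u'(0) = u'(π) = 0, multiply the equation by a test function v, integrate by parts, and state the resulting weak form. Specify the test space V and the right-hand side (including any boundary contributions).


V = H^1(0, π) (no boundary constraint on v; u is determined up to an additive constant); weak form: ∫_0^π u'v' dx = ∫_0^π (6*cos(4*x)) v dx for all v ∈ V.

Multiply both sides by a test function v and integrate from 0 to π:
  ∫_0^π −u''(x) v(x) dx = ∫_0^π f(x) v(x) dx.
Integrate the LHS by parts once:
  ∫_0^π −u'' v dx = −[u'(x) v(x)]_0^π + ∫_0^π u'(x) v'(x) dx.
Thus ∫_0^π u'(x) v'(x) dx = ∫_0^π f(x) v(x) dx + [u'(x) v(x)]_0^π.
Choose V so that boundary terms are either known or forced to vanish.
u has homogeneous Neumann: u'(0) = u'(π) = 0. So [u' v]_0^π = 0·v(π) − 0·v(0) = 0 for any v; take V = H^1(0, π).
Weak formulation: find u (satisfying any essential BC) such that ∫_0^π u'(x) v'(x) dx = ∫_0^π f v dx for all v ∈ V (homogeneous Neumann, so boundary terms vanish).
Substituting f(x) = 6*cos(4*x), the right-hand side is ∫_0^π (6*cos(4*x)) v dx.
Compatibility check (pure Neumann): taking v ≡ 1 ∈ V gives 0 = ∫_0^π f dx + (0) − (0), i.e. ∫_0^π f dx must equal u'(0) − u'(π) = 0. Indeed ∫_0^π (6*cos(4*x)) dx = 0, so the data are compatible. The solution is then unique only up to an additive constant (fix it e.g. by requiring ∫_0^π u dx = 0).


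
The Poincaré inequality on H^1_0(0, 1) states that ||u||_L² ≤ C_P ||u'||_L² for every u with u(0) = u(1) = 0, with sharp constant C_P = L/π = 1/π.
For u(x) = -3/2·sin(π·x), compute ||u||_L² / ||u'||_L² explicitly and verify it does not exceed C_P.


||u||_L² / ||u'||_L² = 1/π = C_P.

u(x) = -3/2·sin(π·x), so u'(x) = -3*π*cos(π*x)/2.
Writing u(x) = A·sin(kπx/L) with A = -3/2 and k = 1, use ∫_0^L sin²(kπx/L) dx = L/2 and ∫_0^L cos²(kπx/L) dx = L/2.
u² = 9/4·sin²(π·x) and (u')² = 9*π^2/4·cos²(π·x), and each of sin², cos² integrates to L/2 = 1/2 over (0, 1).
∫_0^1 u² dx = 9/8, so ||u||_L² = 3*sqrt(2)/4.
∫_0^1 (u')² dx = 9*π^2/8, so ||u'||_L² = 3*sqrt(2)*π/4.
Ratio ||u||_L² / ||u'||_L² = 1/π.
Sharp Poincaré constant on H^1_0(0, 1) is C_P = L/π = 1/π, achieved by sin(π·x).
This is the k = 1 eigenfunction (up to amplitude), so the ratio equals the sharp Poincaré constant exactly.


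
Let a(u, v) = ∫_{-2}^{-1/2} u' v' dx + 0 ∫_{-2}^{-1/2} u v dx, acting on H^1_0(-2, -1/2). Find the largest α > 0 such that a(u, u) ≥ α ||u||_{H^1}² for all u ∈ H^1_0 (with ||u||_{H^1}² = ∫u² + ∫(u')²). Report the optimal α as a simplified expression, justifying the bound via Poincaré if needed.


α = 4*π^2/(9 + 4*π^2)

Coercivity of a(·,·) on H^1_0(-2, -1/2) means a(u, u) ≥ α ||u||_{H^1}² for every u ∈ H^1_0.
The interval has length L = 3/2, and Poincaré/coercivity depend only on L. Here a(u, u) = ∫(u')² + (0)·∫u².
Here c = 0, so a(u,u) = ∫(u')² alone. The condition a(u,u) ≥ α||u||_{H^1}² reads (1−α)∫(u')² ≥ (α−c)∫u². Any admissible α is ≤ 1 (rapidly oscillating u have ∫u²/∫(u')² → 0), and α = 1 would force 0 ≥ (1−c)∫u², impossible since c < 1; so 1−α > 0. By the sharp Poincaré inequality on H^1_0 of an interval of length L, ∫(u')² ≥ (π/L)²∫u² with equality for the first sine mode sin(π(x−x₀)/L) (x₀ the left endpoint), so the inequality holds for all u iff (1−α)(π/L)² ≥ α − c, i.e. α ≤ ((π/L)² + c)/((π/L)² + 1) = (1 + c(L/π)²)/(1 + (L/π)²). (Direct route, valid since c ≤ 0: Poincaré gives c∫u² ≥ c(L/π)²∫(u')², so a(u,u) ≥ (1 + c(L/π)²)∫(u')², while ||u||_{H^1}² ≤ (1 + (L/π)²)∫(u')²; dividing yields the same α.) With (π/L)² = 4*π^2/9 and c = 0, the largest admissible constant is α = ((π/L)² + c)/((π/L)² + 1).
Simplifying, α = 4*π^2/(9 + 4*π^2).


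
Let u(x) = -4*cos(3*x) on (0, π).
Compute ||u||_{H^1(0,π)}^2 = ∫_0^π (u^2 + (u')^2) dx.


||u||_{H^1(0,π)}^2 = 80*π

u'(x) = 12*sin(3*x).
Expand u² and (u')² and integrate term by term on (0, π), using: for integers n ≥ 1, ∫_0^π sin²(nx) dx = ∫_0^π cos²(nx) dx = π/2; for n ≠ n', ∫_0^π sin(nx)sin(n'x) dx = ∫_0^π cos(nx)cos(n'x) dx = 0; and by product-to-sum, ∫_0^π sin(nx)cos(n'x) dx = ½∫_0^π [sin((n+n')x) + sin((n−n')x)] dx, which is 0 when n+n' is even and 2n/(n²−n'²) when n+n' is odd (it need not vanish on (0, π)).
  u² squared terms: (-4)²·∫cos(3x)² dx = 16·π/2 = 8*π.
  So ∫_0^π u² dx = 8*π.
  (u')² squared terms: (12)²·∫sin(3x)² dx = 144·π/2 = 72*π.
  So ∫_0^π (u')² dx = 72*π.
||u||_{H^1}^2 = (8*π) + (72*π) = 80*π.


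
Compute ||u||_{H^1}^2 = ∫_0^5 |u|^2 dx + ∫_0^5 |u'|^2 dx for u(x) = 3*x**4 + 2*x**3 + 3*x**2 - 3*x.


||u||_{H^1}^2 = 34012290/7

The H^1 norm (squared) on an interval (0, L) is
  ||u||_{H^1}^2 = ∫_0^L u(x)^2 dx + ∫_0^L u'(x)^2 dx.
Compute u'(x) = 12*x**3 + 6*x**2 + 6*x - 3.
Then u(x)^2 = 9*x**8 + 12*x**7 + 22*x**6 - 6*x**5 - 3*x**4 - 18*x**3 + 9*x**2 and u'(x)^2 = 144*x**6 + 144*x**5 + 180*x**4 - 36*x + 9.
Integrate each monomial from 0 to 5 using ∫_0^5 c·x^n dx = c·5^(n+1)/(n+1):
  ∫_0^5 u(x)^2 dx = ∫_0^5 (9*x^8 + 12*x^7 + 22*x^6 - 6*x^5 - 3*x^4 - 18*x^3 + 9*x^2) dx. Term by term:
    ∫_0^5 9*x^8 dx = 1953125;  ∫_0^5 12*x^7 dx = 1171875/2;  ∫_0^5 22*x^6 dx = 1718750/7;
    ∫_0^5 -6*x^5 dx = -15625;  ∫_0^5 -3*x^4 dx = -1875;  ∫_0^5 -18*x^3 dx = -5625/2;
    ∫_0^5 9*x^2 dx = 375.
  Sum: 1953125 + 1171875/2 + 1718750/7 − 15625 − 1875 − 5625/2 + 375 = 19352625/7.
  ∫_0^5 u'(x)^2 dx = ∫_0^5 (144*x^6 + 144*x^5 + 180*x^4 - 36*x + 9) dx. Term by term:
    ∫_0^5 144*x^6 dx = 11250000/7;  ∫_0^5 144*x^5 dx = 375000;  ∫_0^5 180*x^4 dx = 112500;
    ∫_0^5 -36*x dx = -450;  ∫_0^5 9 dx = 45.
  Sum: 11250000/7 + 375000 + 112500 − 450 + 45 = 14659665/7.
Adding: ||u||_{H^1}^2 = 19352625/7 + 14659665/7 = 34012290/7.


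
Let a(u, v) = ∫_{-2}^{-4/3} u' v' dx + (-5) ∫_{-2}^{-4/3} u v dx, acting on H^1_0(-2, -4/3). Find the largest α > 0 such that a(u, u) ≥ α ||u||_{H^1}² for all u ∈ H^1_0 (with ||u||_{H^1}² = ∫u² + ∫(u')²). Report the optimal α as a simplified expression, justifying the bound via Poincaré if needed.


α = (-20 + 9*π^2)/(4 + 9*π^2)

Coercivity of a(·,·) on H^1_0(-2, -4/3) means a(u, u) ≥ α ||u||_{H^1}² for every u ∈ H^1_0.
The interval has length L = 2/3, and Poincaré/coercivity depend only on L. Here a(u, u) = ∫(u')² + (-5)·∫u².
Here c = -5 < 0 with |c| < (π/L)² = 9*π^2/4, so coercivity still holds. The condition a(u,u) ≥ α||u||_{H^1}² reads (1−α)∫(u')² ≥ (α−c)∫u². Any admissible α is ≤ 1 (rapidly oscillating u have ∫u²/∫(u')² → 0), and α = 1 would force 0 ≥ (1−c)∫u², impossible since c < 1; so 1−α > 0. By the sharp Poincaré inequality on H^1_0 of an interval of length L, ∫(u')² ≥ (π/L)²∫u² with equality for the first sine mode sin(π(x−x₀)/L) (x₀ the left endpoint), so the inequality holds for all u iff (1−α)(π/L)² ≥ α − c, i.e. α ≤ ((π/L)² + c)/((π/L)² + 1) = (1 + c(L/π)²)/(1 + (L/π)²). (Direct route, valid since c ≤ 0: Poincaré gives c∫u² ≥ c(L/π)²∫(u')², so a(u,u) ≥ (1 + c(L/π)²)∫(u')², while ||u||_{H^1}² ≤ (1 + (L/π)²)∫(u')²; dividing yields the same α.) With (π/L)² = 9*π^2/4 and c = -5, the largest admissible constant is α = ((π/L)² + c)/((π/L)² + 1).
Simplifying, α = (-20 + 9*π^2)/(4 + 9*π^2).


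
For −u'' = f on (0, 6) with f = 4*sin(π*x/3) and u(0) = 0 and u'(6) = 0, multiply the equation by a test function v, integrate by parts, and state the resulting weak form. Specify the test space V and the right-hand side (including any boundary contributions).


V = {v ∈ H^1(0, 6) : v(0) = 0} (test functions vanish at x = 0 where u is specified); weak form: ∫_0^6 u'v' dx = ∫_0^6 (4*sin(π*x/3)) v dx for all v ∈ V.

Multiply both sides by a test function v and integrate from 0 to 6:
  ∫_0^6 −u''(x) v(x) dx = ∫_0^6 f(x) v(x) dx.
Integrate the LHS by parts once:
  ∫_0^6 −u'' v dx = −[u'(x) v(x)]_0^6 + ∫_0^6 u'(x) v'(x) dx.
Thus ∫_0^6 u'(x) v'(x) dx = ∫_0^6 f(x) v(x) dx + [u'(x) v(x)]_0^6.
Choose V so that boundary terms are either known or forced to vanish.
Mixed BC: u(0) = 0 (Dirichlet) and u'(6) = 0 (Neumann). Define V = {v ∈ H^1(0, 6) : v(0) = 0}. Then [u' v]_0^6 = u'(6)·v(6) − u'(0)·0 = 0.
Weak formulation: find u (satisfying any essential BC) such that ∫_0^6 u'(x) v'(x) dx = ∫_0^6 f v dx for all v ∈ V (Dirichlet at 0 absorbed into V; the Neumann datum at x = 6 is zero, so no boundary term remains).
Substituting f(x) = 4*sin(π*x/3), the right-hand side is ∫_0^6 (4*sin(π*x/3)) v dx.


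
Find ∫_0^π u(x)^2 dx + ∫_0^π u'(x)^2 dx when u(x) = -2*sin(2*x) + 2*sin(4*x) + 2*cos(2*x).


||u||_{H^1(0,π)}^2 = 54*π

u'(x) = -4*sin(2*x) - 4*cos(2*x) + 8*cos(4*x).
Expand u² and (u')² and integrate term by term on (0, π), using: for integers n ≥ 1, ∫_0^π sin²(nx) dx = ∫_0^π cos²(nx) dx = π/2; for n ≠ n', ∫_0^π sin(nx)sin(n'x) dx = ∫_0^π cos(nx)cos(n'x) dx = 0; and by product-to-sum, ∫_0^π sin(nx)cos(n'x) dx = ½∫_0^π [sin((n+n')x) + sin((n−n')x)] dx, which is 0 when n+n' is even and 2n/(n²−n'²) when n+n' is odd (it need not vanish on (0, π)).
  u² squared terms: (-2)²·∫sin(2x)² dx = 4·π/2 = 2*π;  (2)²·∫cos(2x)² dx = 4·π/2 = 2*π;  (2)²·∫sin(4x)² dx = 4·π/2 = 2*π.
  u² cross terms: 2·(-2)·(2)·∫sin(2x)·cos(2x) dx = -8·(0) = 0;  2·(-2)·(2)·∫sin(2x)·sin(4x) dx = -8·(0) = 0;  2·(2)·(2)·∫cos(2x)·sin(4x) dx = 8·(0) = 0.
  So ∫_0^π u² dx = 2*π + 2*π + 2*π + 0 + 0 + 0 = 6*π.
  (u')² squared terms: (-4)²·∫cos(2x)² dx = 16·π/2 = 8*π;  (-4)²·∫sin(2x)² dx = 16·π/2 = 8*π;  (8)²·∫cos(4x)² dx = 64·π/2 = 32*π.
  (u')² cross terms: 2·(-4)·(-4)·∫cos(2x)·sin(2x) dx = 32·(0) = 0;  2·(-4)·(8)·∫cos(2x)·cos(4x) dx = -64·(0) = 0;  2·(-4)·(8)·∫sin(2x)·cos(4x) dx = -64·(0) = 0.
  So ∫_0^π (u')² dx = 8*π + 8*π + 32*π + 0 + 0 + 0 = 48*π.
||u||_{H^1}^2 = (6*π) + (48*π) = 54*π.


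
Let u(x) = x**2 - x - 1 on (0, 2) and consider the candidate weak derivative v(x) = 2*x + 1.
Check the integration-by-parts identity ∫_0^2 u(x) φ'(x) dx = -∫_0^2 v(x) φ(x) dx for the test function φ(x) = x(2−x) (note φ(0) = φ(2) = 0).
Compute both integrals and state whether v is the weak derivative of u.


LHS = -4/3, RHS = -4. No, v is not the weak derivative of u.

u(x) = x**2 - x - 1, classical derivative u'(x) = 2*x - 1.
φ(x) = x(2−x), so φ'(x) = 2 - 2*x.
Note φ(0) = φ(2) = 0, so the boundary term u·φ vanishes.
LHS = ∫_0^2 u(x) φ'(x) dx = ∫_0^2 (-2*x^3 + 4*x^2 - 2) dx. Term by term:
  ∫_0^2 -2*x^3 dx = -8;  ∫_0^2 4*x^2 dx = 32/3;  ∫_0^2 -2 dx = -4.
Sum: -8 + 32/3 − 4 = -4/3.
So LHS = -4/3.
∫_0^2 v(x) φ(x) dx = ∫_0^2 (-2*x^3 + 3*x^2 + 2*x) dx. Term by term:
  ∫_0^2 -2*x^3 dx = -8;  ∫_0^2 3*x^2 dx = 8;  ∫_0^2 2*x dx = 4.
Sum: -8 + 8 + 4 = 4.
So RHS = -∫_0^2 v(x) φ(x) dx = -4.
LHS − RHS = 8/3 ≠ 0, so the identity fails.
(For a valid weak derivative the identity must hold for EVERY test function, in particular this one. The failure shows v is NOT the weak derivative of u.)
Correct weak derivative would be u'(x) = 2*x - 1.
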